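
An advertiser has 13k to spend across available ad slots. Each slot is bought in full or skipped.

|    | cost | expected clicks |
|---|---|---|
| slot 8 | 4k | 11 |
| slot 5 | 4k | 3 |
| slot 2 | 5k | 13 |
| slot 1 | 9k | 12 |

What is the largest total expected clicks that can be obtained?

Treat it as a binary knapsack problem.
Allowing fractional choices, the relaxed optimum would be about 29.3, but ad slots are indivisible.
slot 8 + slot 5 + slot 2: cost 4 + 4 + 5 = 13 ≤ 13, expected clicks 11 + 3 + 13 = 27.
slot 8 + slot 2: cost 4 + 5 = 9 ≤ 13, expected clicks 11 + 13 = 24.
Best is slot 8, slot 5, and slot 2 with total expected clicks 27.

27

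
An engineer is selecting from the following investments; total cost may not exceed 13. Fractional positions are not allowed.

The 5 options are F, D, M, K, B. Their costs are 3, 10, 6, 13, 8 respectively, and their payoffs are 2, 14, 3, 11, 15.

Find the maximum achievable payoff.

17

Take F and B: cost 3 + 8 = 11 ≤ 13, payoff 2 + 15 = 17.
No other feasible combination does better.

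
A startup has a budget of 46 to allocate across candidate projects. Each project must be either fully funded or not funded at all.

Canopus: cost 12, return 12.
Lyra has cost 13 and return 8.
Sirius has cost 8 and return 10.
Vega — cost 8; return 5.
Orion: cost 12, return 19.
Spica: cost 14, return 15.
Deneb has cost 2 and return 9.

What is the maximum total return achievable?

Sirius + Vega + Orion + Spica + Deneb: cost 8 + 8 + 12 + 14 + 2 = 44 ≤ 46, return 10 + 5 + 19 + 15 + 9 = 58.
Canopus + Sirius + Orion + Spica: cost 12 + 8 + 12 + 14 = 46 ≤ 46, return 12 + 10 + 19 + 15 = 56.
Best is Sirius, Vega, Orion, Spica, and Deneb with total return 58.

58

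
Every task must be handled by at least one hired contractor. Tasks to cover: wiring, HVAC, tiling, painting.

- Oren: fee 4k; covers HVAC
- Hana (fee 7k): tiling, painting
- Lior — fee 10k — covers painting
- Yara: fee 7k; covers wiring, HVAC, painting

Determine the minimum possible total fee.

14

Choose Hana and Yara: together they cover wiring, HVAC, tiling, painting — every task.
Total fee: 7 + 7 = 14.
No cover costs less than 14.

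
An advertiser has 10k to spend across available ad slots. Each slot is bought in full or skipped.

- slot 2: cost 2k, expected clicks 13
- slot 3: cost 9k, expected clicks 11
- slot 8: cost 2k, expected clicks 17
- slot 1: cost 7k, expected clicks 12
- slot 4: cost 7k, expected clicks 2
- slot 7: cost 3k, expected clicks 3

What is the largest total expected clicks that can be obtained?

Take slot 2, slot 8, and slot 7: cost 2 + 2 + 3 = 7 ≤ 10, expected clicks 13 + 17 + 3 = 33.
No other feasible combination does better.

33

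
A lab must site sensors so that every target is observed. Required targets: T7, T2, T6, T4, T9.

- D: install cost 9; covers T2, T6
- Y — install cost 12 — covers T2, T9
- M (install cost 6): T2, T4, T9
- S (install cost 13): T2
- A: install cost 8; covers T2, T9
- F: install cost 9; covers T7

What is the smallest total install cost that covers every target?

24

Choose D, M, and F: together they cover T7, T2, T6, T4, T9 — every target.
Total install cost: 9 + 6 + 9 = 24.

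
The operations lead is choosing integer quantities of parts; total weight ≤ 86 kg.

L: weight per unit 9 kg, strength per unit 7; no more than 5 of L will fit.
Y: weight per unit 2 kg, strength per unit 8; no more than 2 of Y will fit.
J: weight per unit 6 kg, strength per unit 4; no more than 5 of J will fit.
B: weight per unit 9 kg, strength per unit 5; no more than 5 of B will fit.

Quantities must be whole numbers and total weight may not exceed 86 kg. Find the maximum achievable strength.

73

5×L, 2×Y, 3×J, and 2×B: weight 85 ≤ 86, strength 5·7 + 2·8 + 3·4 + 2·5 = 73.
5×L, 2×Y, 4×J, and 1×B: weight 82 ≤ 86, strength 5·7 + 2·8 + 4·4 + 1·5 = 72.
Best is 73.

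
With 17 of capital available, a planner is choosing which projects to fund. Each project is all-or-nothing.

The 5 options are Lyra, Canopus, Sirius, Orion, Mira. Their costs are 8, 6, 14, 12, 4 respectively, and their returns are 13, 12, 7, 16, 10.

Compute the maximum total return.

26

Treat it as a binary knapsack problem.
Allowing fractional choices, the relaxed optimum would be about 33.4, but projects are indivisible.
Lyra + Mira: cost 8 + 4 = 12 ≤ 17, return 13 + 10 = 23.
Orion + Mira: cost 12 + 4 = 16 ≤ 17, return 16 + 10 = 26.
Lyra + Canopus: cost 8 + 6 = 14 ≤ 17, return 13 + 12 = 25.
Best is Orion and Mira with total return 26.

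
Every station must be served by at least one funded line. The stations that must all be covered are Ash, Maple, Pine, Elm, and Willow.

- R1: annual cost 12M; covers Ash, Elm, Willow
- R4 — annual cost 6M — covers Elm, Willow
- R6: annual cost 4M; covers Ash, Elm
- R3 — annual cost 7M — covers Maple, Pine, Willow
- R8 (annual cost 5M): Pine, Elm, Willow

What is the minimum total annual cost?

Choose R6 and R3: together they cover Ash, Maple, Pine, Elm, Willow — every station.
Total annual cost: 4 + 7 = 11.

11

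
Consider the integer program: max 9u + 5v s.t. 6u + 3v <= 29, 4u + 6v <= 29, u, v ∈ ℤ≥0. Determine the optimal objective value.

41

(u,v)=(4,1): 6·4+3·1=27≤29, 4·4+6·1=22≤29, objective 41.
(u,v)=(3,2): 6·3+3·2=24≤29, 4·3+6·2=24≤29, objective 37.
The best lattice point is (4,1), giving 41.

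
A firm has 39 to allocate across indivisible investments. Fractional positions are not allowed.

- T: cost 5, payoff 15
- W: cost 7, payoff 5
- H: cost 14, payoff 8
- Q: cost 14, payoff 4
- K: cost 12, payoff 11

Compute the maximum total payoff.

Treat it as a binary knapsack problem.
Allowing fractional choices, the relaxed optimum would be about 39.3, but investments are indivisible.
T + W + Q + K: cost 5 + 7 + 14 + 12 = 38 ≤ 39, payoff 15 + 5 + 4 + 11 = 35.
T + W + H + K: cost 5 + 7 + 14 + 12 = 38 ≤ 39, payoff 15 + 5 + 8 + 11 = 39.
T + H + K: cost 5 + 14 + 12 = 31 ≤ 39, payoff 15 + 8 + 11 = 34.
Best is T, W, H, and K with total payoff 39.

39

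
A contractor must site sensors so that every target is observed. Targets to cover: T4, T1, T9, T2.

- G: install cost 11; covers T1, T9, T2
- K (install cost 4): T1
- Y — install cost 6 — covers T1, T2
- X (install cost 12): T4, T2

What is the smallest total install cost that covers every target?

23

This is an integer covering problem.
The greedy cost-per-new-target heuristic would pick Y, G, and X for 29, but a cheaper cover exists.
Choose G and X: together they cover T4, T1, T9, T2 — every target.
Total install cost: 11 + 12 = 23.
No cover costs less than 23.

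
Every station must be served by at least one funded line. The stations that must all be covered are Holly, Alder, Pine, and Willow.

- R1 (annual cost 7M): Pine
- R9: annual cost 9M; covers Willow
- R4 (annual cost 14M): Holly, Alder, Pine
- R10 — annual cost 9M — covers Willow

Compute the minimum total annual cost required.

Choose R9 and R4: together they cover Holly, Alder, Pine, Willow — every station.
Total annual cost: 9 + 14 = 23.
No cover costs less than 23.

23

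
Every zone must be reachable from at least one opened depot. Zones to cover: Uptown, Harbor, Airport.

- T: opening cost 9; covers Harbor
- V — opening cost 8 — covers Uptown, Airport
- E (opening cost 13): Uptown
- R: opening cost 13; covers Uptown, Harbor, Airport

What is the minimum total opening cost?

13

This is a weighted set-cover instance.
The greedy cost-per-new-zone heuristic would pick V and T for 17, but a cheaper cover exists.
R alone covers Uptown, Harbor, Airport — every zone.
Total opening cost: 13.
No cover costs less than 13.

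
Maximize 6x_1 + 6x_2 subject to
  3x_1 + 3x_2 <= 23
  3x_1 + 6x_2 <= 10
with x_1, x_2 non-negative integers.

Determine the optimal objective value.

18

(x_1,x_2)=(3,0): 3·3+3·0=9≤23, 3·3+6·0=9≤10, objective 18.
(x_1,x_2)=(2,0): 3·2+3·0=6≤23, 3·2+6·0=6≤10, objective 12.
Maximum is 18 at (x_1,x_2)=(3,0).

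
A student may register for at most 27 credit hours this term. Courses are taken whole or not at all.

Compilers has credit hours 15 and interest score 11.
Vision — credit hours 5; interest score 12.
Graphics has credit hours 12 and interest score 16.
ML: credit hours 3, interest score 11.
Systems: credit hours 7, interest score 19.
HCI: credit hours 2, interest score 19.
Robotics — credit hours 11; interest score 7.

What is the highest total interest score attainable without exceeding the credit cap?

Vision + Graphics + Systems + HCI: credit hours 5 + 12 + 7 + 2 = 26 ≤ 27, interest score 12 + 16 + 19 + 19 = 66.
Graphics + ML + Systems + HCI: credit hours 12 + 3 + 7 + 2 = 24 ≤ 27, interest score 16 + 11 + 19 + 19 = 65.
Vision + ML + Systems + HCI: credit hours 5 + 3 + 7 + 2 = 17 ≤ 27, interest score 12 + 11 + 19 + 19 = 61.
Best is Vision, Graphics, Systems, and HCI with total interest score 66.

66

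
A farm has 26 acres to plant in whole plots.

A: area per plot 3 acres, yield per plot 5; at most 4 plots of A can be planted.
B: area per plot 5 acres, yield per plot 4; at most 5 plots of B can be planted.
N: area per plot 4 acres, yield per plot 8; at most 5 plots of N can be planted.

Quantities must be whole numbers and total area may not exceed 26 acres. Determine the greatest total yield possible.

50

N has the best ratio (8/4); taking only N gives at most 5×8 = 40 (stopped by the supply cap of 5).
Mixing does better — 2×A and 5×N: area 26 ≤ 26, yield 2·5 + 5·8 = 50.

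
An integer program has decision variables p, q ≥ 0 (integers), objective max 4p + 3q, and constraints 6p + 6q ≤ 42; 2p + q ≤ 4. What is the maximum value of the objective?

12

(p,q)=(0,4) is feasible, giving 12.
(p,q)=(0,3) is feasible, giving 9.
The best lattice point is (0,4), giving 12.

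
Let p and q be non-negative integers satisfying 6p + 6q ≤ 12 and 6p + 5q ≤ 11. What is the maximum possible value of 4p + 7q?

(p,q)=(0,2): 6·0+6·2=12≤12, 6·0+5·2=10≤11, objective 14.
(p,q)=(1,1): 6·1+6·1=12≤12, 6·1+5·1=11≤11, objective 11.
(p,q)=(0,1): 6·0+6·1=6≤12, 6·0+5·1=5≤11, objective 7.
The best lattice point is (0,2), giving 14.

14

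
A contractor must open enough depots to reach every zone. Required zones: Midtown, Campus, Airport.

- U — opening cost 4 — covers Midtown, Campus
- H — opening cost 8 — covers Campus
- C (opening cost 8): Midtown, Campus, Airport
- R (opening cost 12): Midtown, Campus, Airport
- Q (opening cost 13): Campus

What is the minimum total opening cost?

This is a weighted set-cover instance.
The greedy cost-per-new-zone heuristic would pick U and C for 12, but a cheaper cover exists.
C alone covers Midtown, Campus, Airport — every zone.
Total opening cost: 8.
No cover costs less than 8.

8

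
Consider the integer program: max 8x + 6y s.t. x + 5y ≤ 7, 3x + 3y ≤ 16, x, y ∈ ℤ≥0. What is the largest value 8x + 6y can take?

(x,y)=(5,0): 1·5+5·0=5≤7, 3·5+3·0=15≤16, objective 40.
(x,y)=(4,0): 1·4+5·0=4≤7, 3·4+3·0=12≤16, objective 32.
No feasible integer point exceeds 40.

40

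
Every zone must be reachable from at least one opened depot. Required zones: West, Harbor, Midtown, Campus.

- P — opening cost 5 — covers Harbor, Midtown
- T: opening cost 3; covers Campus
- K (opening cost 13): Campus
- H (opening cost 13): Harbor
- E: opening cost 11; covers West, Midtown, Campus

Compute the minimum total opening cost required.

This is a weighted set-cover instance.
The greedy cost-per-new-zone heuristic would pick P, T, and E for 19, but a cheaper cover exists.
Choose P and E: together they cover West, Harbor, Midtown, Campus — every zone.
Total opening cost: 5 + 11 = 16.
No cover costs less than 16.

16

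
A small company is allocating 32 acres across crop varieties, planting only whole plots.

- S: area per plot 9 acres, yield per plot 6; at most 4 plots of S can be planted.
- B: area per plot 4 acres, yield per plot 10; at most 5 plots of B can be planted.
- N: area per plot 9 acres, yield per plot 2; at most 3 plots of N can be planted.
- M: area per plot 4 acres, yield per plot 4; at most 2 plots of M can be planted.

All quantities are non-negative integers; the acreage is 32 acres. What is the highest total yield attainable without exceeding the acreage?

Take 5×B and 2×M: area 28 ≤ 32, yield 5·10 + 2·4 = 58.
B has the best ratio (10/4) and is taken to its limit of 5; remaining capacity is filled optimally with the others.

58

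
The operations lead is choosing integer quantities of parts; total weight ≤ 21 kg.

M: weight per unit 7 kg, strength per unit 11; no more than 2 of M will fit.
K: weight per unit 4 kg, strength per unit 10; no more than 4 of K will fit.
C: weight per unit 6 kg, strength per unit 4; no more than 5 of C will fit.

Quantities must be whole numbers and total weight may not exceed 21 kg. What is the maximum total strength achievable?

41

Take 1×M and 3×K: weight 19 ≤ 21, strength 1·11 + 3·10 = 41.
No other integer combination yields more.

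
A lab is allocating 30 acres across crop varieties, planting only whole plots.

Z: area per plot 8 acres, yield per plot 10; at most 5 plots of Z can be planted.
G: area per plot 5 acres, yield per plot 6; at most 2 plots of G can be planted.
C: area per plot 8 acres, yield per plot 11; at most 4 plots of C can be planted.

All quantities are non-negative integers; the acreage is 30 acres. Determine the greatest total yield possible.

39

This is a bounded integer knapsack.
Take 1×G and 3×C: area 29 ≤ 30, yield 1·6 + 3·11 = 39.
No other integer combination yields more.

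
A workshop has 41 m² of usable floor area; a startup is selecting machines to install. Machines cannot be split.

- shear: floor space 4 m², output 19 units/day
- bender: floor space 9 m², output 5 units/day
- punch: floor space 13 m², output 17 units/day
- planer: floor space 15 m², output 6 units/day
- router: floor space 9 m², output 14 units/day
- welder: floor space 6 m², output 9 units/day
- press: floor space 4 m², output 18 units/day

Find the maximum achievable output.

Take shear, punch, router, welder, and press: floor space 4 + 13 + 9 + 6 + 4 = 36 ≤ 41, output 19 + 17 + 14 + 9 + 18 = 77.
No other feasible combination does better.

77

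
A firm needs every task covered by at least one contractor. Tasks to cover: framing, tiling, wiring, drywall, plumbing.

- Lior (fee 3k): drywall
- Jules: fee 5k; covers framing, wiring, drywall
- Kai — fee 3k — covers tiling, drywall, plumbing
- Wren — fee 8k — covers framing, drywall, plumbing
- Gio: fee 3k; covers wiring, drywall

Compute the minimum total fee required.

8

This is a weighted set-cover instance.
Choose Jules and Kai: together they cover framing, tiling, wiring, drywall, plumbing — every task.
Total fee: 5 + 3 = 8.
No cover costs less than 8.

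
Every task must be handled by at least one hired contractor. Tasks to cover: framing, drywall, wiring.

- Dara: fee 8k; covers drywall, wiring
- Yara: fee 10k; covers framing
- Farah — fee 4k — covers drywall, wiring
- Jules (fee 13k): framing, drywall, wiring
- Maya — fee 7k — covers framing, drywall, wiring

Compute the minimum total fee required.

The greedy cost-per-new-task heuristic would pick Farah and Maya for 11, but a cheaper cover exists.
Maya alone covers framing, drywall, wiring — every task.
Total fee: 7.
No cover costs less than 7.

7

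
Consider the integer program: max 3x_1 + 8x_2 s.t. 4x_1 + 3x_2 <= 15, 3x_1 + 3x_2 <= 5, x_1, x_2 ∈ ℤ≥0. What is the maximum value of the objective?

The continuous relaxation peaks at (0, 1.67) with value 13.33; rounding to a feasible lattice point costs some objective.
(x_1,x_2)=(0,1): 4·0+3·1=3≤15, 3·0+3·1=3≤5, objective 8.
(x_1,x_2)=(1,0): 4·1+3·0=4≤15, 3·1+3·0=3≤5, objective 3.
(x_1,x_2)=(0,0): 4·0+3·0=0≤15, 3·0+3·0=0≤5, objective 0.
The best lattice point is (0,1), giving 8.

8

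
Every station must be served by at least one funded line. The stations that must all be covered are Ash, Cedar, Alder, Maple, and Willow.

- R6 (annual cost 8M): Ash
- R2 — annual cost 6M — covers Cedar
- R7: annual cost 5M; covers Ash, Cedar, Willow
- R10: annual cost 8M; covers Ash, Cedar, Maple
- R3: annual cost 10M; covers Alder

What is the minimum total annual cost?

23

This is an integer covering problem.
Choose R7, R10, and R3: together they cover Ash, Cedar, Alder, Maple, Willow — every station.
Total annual cost: 5 + 8 + 10 = 23.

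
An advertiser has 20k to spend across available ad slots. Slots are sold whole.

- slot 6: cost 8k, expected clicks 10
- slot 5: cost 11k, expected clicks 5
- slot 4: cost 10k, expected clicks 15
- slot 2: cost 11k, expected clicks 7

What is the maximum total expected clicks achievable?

25

slot 4: cost 10 ≤ 20, expected clicks 15.
slot 6 + slot 4: cost 8 + 10 = 18 ≤ 20, expected clicks 10 + 15 = 25.
slot 6 + slot 2: cost 8 + 11 = 19 ≤ 20, expected clicks 10 + 7 = 17.
Best is slot 6 and slot 4 with total expected clicks 25.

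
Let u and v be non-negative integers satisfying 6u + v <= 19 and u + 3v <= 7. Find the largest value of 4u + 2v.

14

(u,v)=(3,1): 6·3+1·1=19≤19, 1·3+3·1=6≤7, objective 14.
(u,v)=(3,0): 6·3+1·0=18≤19, 1·3+3·0=3≤7, objective 12.
(u,v)=(2,1): 6·2+1·1=13≤19, 1·2+3·1=5≤7, objective 10.
(u,v)=(1,2): 6·1+1·2=8≤19, 1·1+3·2=7≤7, objective 8.
Maximum is 14 at (u,v)=(3,1).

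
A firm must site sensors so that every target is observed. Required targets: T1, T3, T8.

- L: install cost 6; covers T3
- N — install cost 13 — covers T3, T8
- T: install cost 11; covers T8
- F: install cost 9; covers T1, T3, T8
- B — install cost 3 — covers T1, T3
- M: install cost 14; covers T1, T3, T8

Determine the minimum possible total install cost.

9

The greedy cost-per-new-target heuristic would pick B and F for 12, but a cheaper cover exists.
F alone covers T1, T3, T8 — every target.
Total install cost: 9.
No cover costs less than 9.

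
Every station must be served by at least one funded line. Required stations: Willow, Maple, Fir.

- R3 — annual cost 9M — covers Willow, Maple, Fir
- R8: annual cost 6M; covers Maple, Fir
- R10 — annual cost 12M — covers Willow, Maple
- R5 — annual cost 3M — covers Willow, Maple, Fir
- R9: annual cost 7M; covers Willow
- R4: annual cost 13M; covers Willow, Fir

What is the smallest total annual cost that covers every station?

3

R5 alone covers Willow, Maple, Fir — every station.
Total annual cost: 3.
No cover costs less than 3.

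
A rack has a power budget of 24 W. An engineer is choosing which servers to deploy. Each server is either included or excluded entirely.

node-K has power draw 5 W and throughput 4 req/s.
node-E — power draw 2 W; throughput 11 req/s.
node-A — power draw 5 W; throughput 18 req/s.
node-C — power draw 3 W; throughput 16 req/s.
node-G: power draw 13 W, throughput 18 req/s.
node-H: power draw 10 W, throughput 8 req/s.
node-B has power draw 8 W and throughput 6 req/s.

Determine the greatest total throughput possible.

This is an integer program with binary decision variables.
Take node-E, node-A, node-C, and node-G: power draw 2 + 5 + 3 + 13 = 23 ≤ 24, throughput 11 + 18 + 16 + 18 = 63.
No other feasible combination does better.

63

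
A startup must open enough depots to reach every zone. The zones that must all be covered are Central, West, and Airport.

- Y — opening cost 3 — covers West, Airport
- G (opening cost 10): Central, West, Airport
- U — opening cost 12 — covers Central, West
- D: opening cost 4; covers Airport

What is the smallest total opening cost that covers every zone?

This is an integer covering problem.
The greedy cost-per-new-zone heuristic would pick Y and G for 13, but a cheaper cover exists.
G alone covers Central, West, Airport — every zone.
Total opening cost: 10.
No cover costs less than 10.

10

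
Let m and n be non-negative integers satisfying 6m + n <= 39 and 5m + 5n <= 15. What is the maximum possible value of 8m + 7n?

(m,n)=(3,0): 6·3+1·0=18≤39, 5·3+5·0=15≤15, objective 24.
(m,n)=(2,1): 6·2+1·1=13≤39, 5·2+5·1=15≤15, objective 23.
(m,n)=(2,0): 6·2+1·0=12≤39, 5·2+5·0=10≤15, objective 16.
No feasible integer point exceeds 24.

24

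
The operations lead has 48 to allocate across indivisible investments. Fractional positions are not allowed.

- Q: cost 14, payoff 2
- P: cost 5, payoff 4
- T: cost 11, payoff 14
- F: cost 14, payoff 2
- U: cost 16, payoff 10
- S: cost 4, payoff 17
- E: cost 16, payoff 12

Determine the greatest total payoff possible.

T + U + S + E: cost 11 + 16 + 4 + 16 = 47 ≤ 48, payoff 14 + 10 + 17 + 12 = 53.
P + T + S + E: cost 5 + 11 + 4 + 16 = 36 ≤ 48, payoff 4 + 14 + 17 + 12 = 47.
Best is T, U, S, and E with total payoff 53.

53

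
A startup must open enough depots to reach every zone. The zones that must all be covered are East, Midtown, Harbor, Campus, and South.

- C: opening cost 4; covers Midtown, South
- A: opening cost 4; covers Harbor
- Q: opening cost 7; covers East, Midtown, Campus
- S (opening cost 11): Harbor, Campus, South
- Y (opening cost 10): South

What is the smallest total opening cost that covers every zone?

15

Choose C, A, and Q: together they cover East, Midtown, Harbor, Campus, South — every zone.
Total opening cost: 4 + 4 + 7 = 15.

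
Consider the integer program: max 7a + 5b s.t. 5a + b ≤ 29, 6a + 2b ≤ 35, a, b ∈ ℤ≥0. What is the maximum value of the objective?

85

(a,b)=(0,17): 5·0+1·17=17≤29, 6·0+2·17=34≤35, objective 85.
(a,b)=(0,16): 5·0+1·16=16≤29, 6·0+2·16=32≤35, objective 80.
Maximum is 85 at (a,b)=(0,17).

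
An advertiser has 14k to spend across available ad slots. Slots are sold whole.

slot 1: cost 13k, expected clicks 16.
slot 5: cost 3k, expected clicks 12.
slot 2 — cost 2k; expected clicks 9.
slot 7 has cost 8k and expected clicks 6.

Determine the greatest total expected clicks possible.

Take slot 5, slot 2, and slot 7: cost 3 + 2 + 8 = 13 ≤ 14, expected clicks 12 + 9 + 6 = 27.
No other feasible combination does better.

27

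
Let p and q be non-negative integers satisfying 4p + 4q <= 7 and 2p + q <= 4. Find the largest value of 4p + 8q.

8

The continuous relaxation peaks at (0, 1.75) with value 14.00; rounding to a feasible lattice point costs some objective.
(p,q)=(0,1): 4·0+4·1=4≤7, 2·0+1·1=1≤4, objective 8.
(p,q)=(1,0): 4·1+4·0=4≤7, 2·1+1·0=2≤4, objective 4.
No feasible integer point exceeds 8.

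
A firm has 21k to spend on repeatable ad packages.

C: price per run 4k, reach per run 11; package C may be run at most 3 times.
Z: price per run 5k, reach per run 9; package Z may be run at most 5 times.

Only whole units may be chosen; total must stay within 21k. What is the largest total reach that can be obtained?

42

C has the best ratio (11/4); taking only C gives at most 3×11 = 33 (stopped by the supply cap of 3).
Mixing does better — 3×C and 1×Z: price 17 ≤ 21, reach 3·11 + 1·9 = 42.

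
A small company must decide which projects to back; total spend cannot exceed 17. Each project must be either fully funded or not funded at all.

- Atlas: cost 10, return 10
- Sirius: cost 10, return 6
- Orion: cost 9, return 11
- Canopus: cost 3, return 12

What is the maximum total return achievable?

Allowing fractional choices, the relaxed optimum would be about 28.0, but projects are indivisible.
Sirius + Canopus: cost 10 + 3 = 13 ≤ 17, return 6 + 12 = 18.
Orion + Canopus: cost 9 + 3 = 12 ≤ 17, return 11 + 12 = 23.
Atlas + Canopus: cost 10 + 3 = 13 ≤ 17, return 10 + 12 = 22.
Best is Orion and Canopus with total return 23.

23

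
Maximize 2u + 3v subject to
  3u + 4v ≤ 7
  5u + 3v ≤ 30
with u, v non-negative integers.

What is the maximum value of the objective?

5

(u,v)=(1,1): 3·1+4·1=7≤7, 5·1+3·1=8≤30, objective 5.
(u,v)=(2,0): 3·2+4·0=6≤7, 5·2+3·0=10≤30, objective 4.
(u,v)=(0,1): 3·0+4·1=4≤7, 5·0+3·1=3≤30, objective 3.
No feasible integer point exceeds 5.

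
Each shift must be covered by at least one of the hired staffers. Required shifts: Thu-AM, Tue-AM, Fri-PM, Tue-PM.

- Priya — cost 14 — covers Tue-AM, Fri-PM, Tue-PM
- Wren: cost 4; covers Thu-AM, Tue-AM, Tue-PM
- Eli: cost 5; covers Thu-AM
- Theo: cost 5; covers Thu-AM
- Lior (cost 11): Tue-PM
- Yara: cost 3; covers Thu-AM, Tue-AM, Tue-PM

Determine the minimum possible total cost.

17

Choose Priya and Yara: together they cover Thu-AM, Tue-AM, Fri-PM, Tue-PM — every shift.
Total cost: 14 + 3 = 17.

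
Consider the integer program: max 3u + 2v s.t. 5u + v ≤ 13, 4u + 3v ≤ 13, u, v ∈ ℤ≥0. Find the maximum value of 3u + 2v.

9

Relaxing integrality, the LP optimum is 9.45 at (u,v) = (2.36, 1.18), which is not an integer point.
(u,v)=(1,3): 5·1+1·3=8≤13, 4·1+3·3=13≤13, objective 9.
(u,v)=(0,4): 5·0+1·4=4≤13, 4·0+3·4=12≤13, objective 8.
(u,v)=(2,1): 5·2+1·1=11≤13, 4·2+3·1=11≤13, objective 8.
No feasible integer point exceeds 9.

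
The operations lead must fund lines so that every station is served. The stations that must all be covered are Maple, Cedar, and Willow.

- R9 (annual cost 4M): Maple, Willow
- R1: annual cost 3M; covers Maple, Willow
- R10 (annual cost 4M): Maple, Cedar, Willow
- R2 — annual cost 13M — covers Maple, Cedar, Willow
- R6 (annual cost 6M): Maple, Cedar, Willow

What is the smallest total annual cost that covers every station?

4

R10 alone covers Maple, Cedar, Willow — every station.
Total annual cost: 4.
No cover costs less than 4.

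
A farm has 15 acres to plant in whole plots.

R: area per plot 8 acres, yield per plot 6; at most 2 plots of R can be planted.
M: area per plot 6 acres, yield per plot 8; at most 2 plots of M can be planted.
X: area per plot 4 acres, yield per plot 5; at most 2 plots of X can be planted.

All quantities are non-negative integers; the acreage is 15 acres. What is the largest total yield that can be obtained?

M has the best ratio (8/6); taking only M gives at most 2×8 = 16 (stopped by the area limit).
Mixing does better — 1×M and 2×X: area 14 ≤ 15, yield 1·8 + 2·5 = 18.

18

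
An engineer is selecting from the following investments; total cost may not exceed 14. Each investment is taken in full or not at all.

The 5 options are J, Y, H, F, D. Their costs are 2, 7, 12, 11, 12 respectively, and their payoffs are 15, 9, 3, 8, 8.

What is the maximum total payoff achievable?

J + Y: cost 2 + 7 = 9 ≤ 14, payoff 15 + 9 = 24.
J + F: cost 2 + 11 = 13 ≤ 14, payoff 15 + 8 = 23.
Best is J and Y with total payoff 24.

24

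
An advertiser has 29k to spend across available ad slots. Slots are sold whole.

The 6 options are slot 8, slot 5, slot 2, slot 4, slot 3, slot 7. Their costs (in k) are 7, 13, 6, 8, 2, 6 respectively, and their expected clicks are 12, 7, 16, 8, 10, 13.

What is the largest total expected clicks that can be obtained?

59

slot 8 + slot 2 + slot 4 + slot 3 + slot 7: cost 7 + 6 + 8 + 2 + 6 = 29 ≤ 29, expected clicks 12 + 16 + 8 + 10 + 13 = 59.
slot 8 + slot 2 + slot 4 + slot 7: cost 7 + 6 + 8 + 6 = 27 ≤ 29, expected clicks 12 + 16 + 8 + 13 = 49.
slot 8 + slot 2 + slot 3 + slot 7: cost 7 + 6 + 2 + 6 = 21 ≤ 29, expected clicks 12 + 16 + 10 + 13 = 51.
Best is slot 8, slot 2, slot 4, slot 3, and slot 7 with total expected clicks 59.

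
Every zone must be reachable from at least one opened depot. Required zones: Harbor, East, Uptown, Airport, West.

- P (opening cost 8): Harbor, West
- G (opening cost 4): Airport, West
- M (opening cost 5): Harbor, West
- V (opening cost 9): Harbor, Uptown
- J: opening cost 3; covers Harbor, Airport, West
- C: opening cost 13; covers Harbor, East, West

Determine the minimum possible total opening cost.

25

This is a weighted set-cover instance.
Choose V, J, and C: together they cover Harbor, East, Uptown, Airport, West — every zone.
Total opening cost: 9 + 3 + 13 = 25.
No cover costs less than 25.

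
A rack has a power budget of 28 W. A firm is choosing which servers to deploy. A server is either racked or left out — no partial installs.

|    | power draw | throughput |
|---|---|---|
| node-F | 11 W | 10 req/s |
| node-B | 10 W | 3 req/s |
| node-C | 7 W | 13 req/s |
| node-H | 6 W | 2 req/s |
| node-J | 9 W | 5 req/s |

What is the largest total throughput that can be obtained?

Allowing fractional choices, the relaxed optimum would be about 28.3, but servers are indivisible.
node-F + node-B + node-C: power draw 11 + 10 + 7 = 28 ≤ 28, throughput 10 + 3 + 13 = 26.
node-F + node-C + node-H: power draw 11 + 7 + 6 = 24 ≤ 28, throughput 10 + 13 + 2 = 25.
node-F + node-C + node-J: power draw 11 + 7 + 9 = 27 ≤ 28, throughput 10 + 13 + 5 = 28.
Best is node-F, node-C, and node-J with total throughput 28.

28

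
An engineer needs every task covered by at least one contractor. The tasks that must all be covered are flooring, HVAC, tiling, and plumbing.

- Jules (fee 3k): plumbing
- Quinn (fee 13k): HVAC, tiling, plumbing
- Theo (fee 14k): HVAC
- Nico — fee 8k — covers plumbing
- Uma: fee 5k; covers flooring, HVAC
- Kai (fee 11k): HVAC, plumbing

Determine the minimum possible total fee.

18

The greedy cost-per-new-task heuristic would pick Uma, Jules, and Quinn for 21, but a cheaper cover exists.
Choose Quinn and Uma: together they cover flooring, HVAC, tiling, plumbing — every task.
Total fee: 13 + 5 = 18.
No cover costs less than 18.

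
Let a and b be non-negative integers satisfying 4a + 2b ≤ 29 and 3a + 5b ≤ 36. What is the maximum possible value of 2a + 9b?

(a,b)=(0,7): 4·0+2·7=14≤29, 3·0+5·7=35≤36, objective 63.
(a,b)=(1,6): 4·1+2·6=16≤29, 3·1+5·6=33≤36, objective 56.
(a,b)=(0,6): 4·0+2·6=12≤29, 3·0+5·6=30≤36, objective 54.
The best lattice point is (0,7), giving 63.

63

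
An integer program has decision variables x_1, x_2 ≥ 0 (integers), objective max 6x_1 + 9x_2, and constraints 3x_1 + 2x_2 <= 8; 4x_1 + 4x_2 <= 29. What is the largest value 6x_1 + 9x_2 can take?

(x_1,x_2)=(0,4) is feasible, giving 36.
(x_1,x_2)=(0,3) is feasible, giving 27.
No feasible integer point exceeds 36.

36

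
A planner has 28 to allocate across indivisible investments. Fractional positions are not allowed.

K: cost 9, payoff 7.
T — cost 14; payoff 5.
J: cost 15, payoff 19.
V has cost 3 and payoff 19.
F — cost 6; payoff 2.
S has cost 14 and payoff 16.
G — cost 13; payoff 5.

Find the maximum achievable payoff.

45

Treat it as a binary knapsack problem.
J + V + F: cost 15 + 3 + 6 = 24 ≤ 28, payoff 19 + 19 + 2 = 40.
K + J + V: cost 9 + 15 + 3 = 27 ≤ 28, payoff 7 + 19 + 19 = 45.
K + V + S: cost 9 + 3 + 14 = 26 ≤ 28, payoff 7 + 19 + 16 = 42.
Best is K, J, and V with total payoff 45.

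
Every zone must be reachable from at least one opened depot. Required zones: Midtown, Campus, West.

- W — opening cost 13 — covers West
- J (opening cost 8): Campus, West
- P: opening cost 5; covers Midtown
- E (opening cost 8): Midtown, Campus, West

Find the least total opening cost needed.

E alone covers Midtown, Campus, West — every zone.
Total opening cost: 8.
No cover costs less than 8.

8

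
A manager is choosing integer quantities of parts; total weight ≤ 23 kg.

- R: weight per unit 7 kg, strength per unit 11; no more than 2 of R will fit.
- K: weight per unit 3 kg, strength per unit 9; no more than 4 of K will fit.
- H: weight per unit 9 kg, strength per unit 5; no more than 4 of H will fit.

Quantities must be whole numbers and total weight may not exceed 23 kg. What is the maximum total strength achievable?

K has the best ratio (9/3); taking only K gives at most 4×9 = 36 (stopped by the supply cap of 4).
Mixing does better — 2×R and 3×K: weight 23 ≤ 23, strength 2·11 + 3·9 = 49.

49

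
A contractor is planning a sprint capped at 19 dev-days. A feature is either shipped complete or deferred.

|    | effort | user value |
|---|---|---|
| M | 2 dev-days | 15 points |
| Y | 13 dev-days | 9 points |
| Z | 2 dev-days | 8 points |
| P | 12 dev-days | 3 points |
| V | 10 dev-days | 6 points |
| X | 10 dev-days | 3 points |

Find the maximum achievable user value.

32

Allowing fractional choices, the relaxed optimum would be about 33.2, but features are indivisible.
M + Y + Z: effort 2 + 13 + 2 = 17 ≤ 19, user value 15 + 9 + 8 = 32.
M + Z + X: effort 2 + 2 + 10 = 14 ≤ 19, user value 15 + 8 + 3 = 26.
M + Z + V: effort 2 + 2 + 10 = 14 ≤ 19, user value 15 + 8 + 6 = 29.
Best is M, Y, and Z with total user value 32.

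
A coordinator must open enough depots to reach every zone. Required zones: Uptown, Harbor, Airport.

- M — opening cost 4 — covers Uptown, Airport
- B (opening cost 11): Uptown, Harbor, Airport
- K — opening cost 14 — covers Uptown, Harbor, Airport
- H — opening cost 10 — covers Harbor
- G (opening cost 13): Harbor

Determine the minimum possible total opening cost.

The greedy cost-per-new-zone heuristic would pick M and H for 14, but a cheaper cover exists.
B alone covers Uptown, Harbor, Airport — every zone.
Total opening cost: 11.
No cover costs less than 11.

11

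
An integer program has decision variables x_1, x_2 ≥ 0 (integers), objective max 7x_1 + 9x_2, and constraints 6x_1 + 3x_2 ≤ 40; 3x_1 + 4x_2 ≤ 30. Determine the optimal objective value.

68

(x_1,x_2)=(2,6): 6·2+3·6=30≤40, 3·2+4·6=30≤30, objective 68.
(x_1,x_2)=(3,5): 6·3+3·5=33≤40, 3·3+4·5=29≤30, objective 66.
(x_1,x_2)=(4,4): 6·4+3·4=36≤40, 3·4+4·4=28≤30, objective 64.
(x_1,x_2)=(5,3): 6·5+3·3=39≤40, 3·5+4·3=27≤30, objective 62.
No feasible integer point exceeds 68.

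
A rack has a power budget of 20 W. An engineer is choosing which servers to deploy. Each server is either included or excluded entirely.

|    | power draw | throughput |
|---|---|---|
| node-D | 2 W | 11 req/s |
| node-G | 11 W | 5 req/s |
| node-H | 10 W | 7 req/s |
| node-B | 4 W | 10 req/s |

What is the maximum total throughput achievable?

28

node-D + node-H + node-B: power draw 2 + 10 + 4 = 16 ≤ 20, throughput 11 + 7 + 10 = 28.
node-D + node-B: power draw 2 + 4 = 6 ≤ 20, throughput 11 + 10 = 21.
node-D + node-G + node-B: power draw 2 + 11 + 4 = 17 ≤ 20, throughput 11 + 5 + 10 = 26.
Best is node-D, node-H, and node-B with total throughput 28.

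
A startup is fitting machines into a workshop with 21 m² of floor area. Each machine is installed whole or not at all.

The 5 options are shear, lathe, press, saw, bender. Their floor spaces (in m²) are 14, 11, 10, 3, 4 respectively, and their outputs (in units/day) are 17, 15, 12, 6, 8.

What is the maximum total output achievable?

31

Take shear, saw, and bender: floor space 14 + 3 + 4 = 21 ≤ 21, output 17 + 6 + 8 = 31.
No other feasible combination does better.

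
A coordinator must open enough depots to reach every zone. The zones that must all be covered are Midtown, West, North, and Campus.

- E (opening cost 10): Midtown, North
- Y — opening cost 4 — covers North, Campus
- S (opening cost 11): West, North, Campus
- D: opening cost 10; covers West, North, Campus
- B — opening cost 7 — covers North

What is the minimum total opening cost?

20

Choose E and D: together they cover Midtown, West, North, Campus — every zone.
Total opening cost: 10 + 10 = 20.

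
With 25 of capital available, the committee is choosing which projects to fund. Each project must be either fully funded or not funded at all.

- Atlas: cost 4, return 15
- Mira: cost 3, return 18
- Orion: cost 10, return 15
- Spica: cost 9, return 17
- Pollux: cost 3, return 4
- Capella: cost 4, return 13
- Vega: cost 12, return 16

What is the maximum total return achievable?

67

Allowing fractional choices, the relaxed optimum would be about 70.5, but projects are indivisible.
Atlas + Mira + Orion + Pollux + Capella: cost 4 + 3 + 10 + 3 + 4 = 24 ≤ 25, return 15 + 18 + 15 + 4 + 13 = 65.
Atlas + Mira + Spica + Pollux + Capella: cost 4 + 3 + 9 + 3 + 4 = 23 ≤ 25, return 15 + 18 + 17 + 4 + 13 = 67.
Best is Atlas, Mira, Spica, Pollux, and Capella with total return 67.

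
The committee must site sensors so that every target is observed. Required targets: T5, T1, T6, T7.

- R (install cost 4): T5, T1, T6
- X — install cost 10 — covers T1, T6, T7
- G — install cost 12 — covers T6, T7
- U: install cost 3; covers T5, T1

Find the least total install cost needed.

13

Choose X and U: together they cover T5, T1, T6, T7 — every target.
Total install cost: 10 + 3 = 13.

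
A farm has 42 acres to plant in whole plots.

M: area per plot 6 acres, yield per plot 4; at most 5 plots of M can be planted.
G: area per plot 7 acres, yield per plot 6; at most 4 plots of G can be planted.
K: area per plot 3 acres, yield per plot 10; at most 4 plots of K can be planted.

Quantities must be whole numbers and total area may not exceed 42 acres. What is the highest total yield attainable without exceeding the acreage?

4×G and 4×K: area 40 ≤ 42, yield 4·6 + 4·10 = 64.
1×M, 3×G, and 4×K: area 39 ≤ 42, yield 1·4 + 3·6 + 4·10 = 62.
Best is 64.

64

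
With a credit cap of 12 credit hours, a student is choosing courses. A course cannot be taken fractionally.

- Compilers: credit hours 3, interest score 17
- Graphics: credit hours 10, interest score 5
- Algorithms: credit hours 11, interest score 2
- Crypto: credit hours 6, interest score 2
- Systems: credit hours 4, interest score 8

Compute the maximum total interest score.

Compilers: credit hours 3 ≤ 12, interest score 17.
Compilers + Systems: credit hours 3 + 4 = 7 ≤ 12, interest score 17 + 8 = 25.
Compilers + Crypto: credit hours 3 + 6 = 9 ≤ 12, interest score 17 + 2 = 19.
Best is Compilers and Systems with total interest score 25.

25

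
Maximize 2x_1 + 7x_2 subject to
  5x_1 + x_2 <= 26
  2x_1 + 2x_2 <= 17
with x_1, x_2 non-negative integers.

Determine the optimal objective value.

Relaxing integrality, the LP optimum is 59.50 at (x_1,x_2) = (0, 8.5), which is not an integer point.
(x_1,x_2)=(0,8): 5·0+1·8=8≤26, 2·0+2·8=16≤17, objective 56.
(x_1,x_2)=(1,7): 5·1+1·7=12≤26, 2·1+2·7=16≤17, objective 51.
(x_1,x_2)=(0,7): 5·0+1·7=7≤26, 2·0+2·7=14≤17, objective 49.
No feasible integer point exceeds 56.

56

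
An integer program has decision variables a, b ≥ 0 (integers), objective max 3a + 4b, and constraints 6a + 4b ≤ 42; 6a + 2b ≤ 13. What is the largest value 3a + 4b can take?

24

Relaxing integrality, the LP optimum is 26.00 at (a,b) = (0, 6.5), which is not an integer point.
(a,b)=(0,6): 6·0+4·6=24≤42, 6·0+2·6=12≤13, objective 24.
(a,b)=(0,5): 6·0+4·5=20≤42, 6·0+2·5=10≤13, objective 20.
No feasible integer point exceeds 24.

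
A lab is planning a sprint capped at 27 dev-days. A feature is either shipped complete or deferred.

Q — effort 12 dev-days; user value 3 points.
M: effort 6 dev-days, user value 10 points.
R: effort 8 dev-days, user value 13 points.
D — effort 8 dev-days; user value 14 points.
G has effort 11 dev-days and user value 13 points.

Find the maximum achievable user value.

40

M + R + D: effort 6 + 8 + 8 = 22 ≤ 27, user value 10 + 13 + 14 = 37.
M + D + G: effort 6 + 8 + 11 = 25 ≤ 27, user value 10 + 14 + 13 = 37.
R + D + G: effort 8 + 8 + 11 = 27 ≤ 27, user value 13 + 14 + 13 = 40.
Best is R, D, and G with total user value 40.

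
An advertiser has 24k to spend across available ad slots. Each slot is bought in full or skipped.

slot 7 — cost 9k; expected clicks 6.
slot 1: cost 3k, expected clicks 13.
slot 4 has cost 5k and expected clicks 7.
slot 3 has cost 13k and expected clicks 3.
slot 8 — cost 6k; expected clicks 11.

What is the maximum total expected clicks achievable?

This is an integer program with binary decision variables.
Allowing fractional choices, the relaxed optimum would be about 37.2, but ad slots are indivisible.
slot 1 + slot 4 + slot 8: cost 3 + 5 + 6 = 14 ≤ 24, expected clicks 13 + 7 + 11 = 31.
slot 7 + slot 1 + slot 4 + slot 8: cost 9 + 3 + 5 + 6 = 23 ≤ 24, expected clicks 6 + 13 + 7 + 11 = 37.
slot 7 + slot 1 + slot 8: cost 9 + 3 + 6 = 18 ≤ 24, expected clicks 6 + 13 + 11 = 30.
Best is slot 7, slot 1, slot 4, and slot 8 with total expected clicks 37.

37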